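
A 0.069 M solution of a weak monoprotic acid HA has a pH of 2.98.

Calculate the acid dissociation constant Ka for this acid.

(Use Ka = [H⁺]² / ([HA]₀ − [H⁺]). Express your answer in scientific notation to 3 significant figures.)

[H⁺] = 10^(−pH) = 10^(−2.98) = 1.047e-03 M. For HA ⇌ H⁺ + A⁻, Ka = [H⁺][A⁻]/[HA] = [H⁺]² / ([HA]₀ − [H⁺]) = (1.047e-03)² / (0.069 − 1.047e-03) = 1.61e-05.

K_a = 1.61e-05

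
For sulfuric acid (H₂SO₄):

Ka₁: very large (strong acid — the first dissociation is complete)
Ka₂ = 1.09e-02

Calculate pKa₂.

pKa₂ = -log(Ka₂) = -log(1.09e-02) = 1.96.

pK_{a2} = 1.96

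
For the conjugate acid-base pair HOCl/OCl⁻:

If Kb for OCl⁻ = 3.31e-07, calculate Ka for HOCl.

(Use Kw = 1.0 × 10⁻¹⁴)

For a conjugate pair Ka × Kb = Kw, so Ka = Kw/Kb = 1.0 × 10⁻¹⁴ / 3.31e-07 = 3.02e-08.

K_a = 3.02e-08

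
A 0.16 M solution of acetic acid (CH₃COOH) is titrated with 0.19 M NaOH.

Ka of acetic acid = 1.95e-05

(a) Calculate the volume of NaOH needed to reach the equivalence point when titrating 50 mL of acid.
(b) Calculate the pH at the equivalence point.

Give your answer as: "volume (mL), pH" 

moles acid = 0.16 × 50/1000 = 0.008 mol; V_base = moles/0.19 × 1000 = 42.1 mL. At equivalence only the conjugate base is present: [A⁻] = 0.008/0.092 = 8.6857e-02 M. Kb = Kw/Ka = 5.13e-10; [OH⁻] = √(Kb × [A⁻]) = 6.6740e-06; pOH = 5.18; pH = 14 - pOH = 8.82.

V = 42.1 mL, pH = 8.82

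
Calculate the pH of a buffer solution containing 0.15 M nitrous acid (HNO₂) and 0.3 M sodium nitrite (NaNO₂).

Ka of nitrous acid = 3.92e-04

pKa = -log(3.92e-04) = 3.41. pH = pKa + log([A⁻]/[HA]) = 3.41 + log(0.3/0.15)

pH = 3.71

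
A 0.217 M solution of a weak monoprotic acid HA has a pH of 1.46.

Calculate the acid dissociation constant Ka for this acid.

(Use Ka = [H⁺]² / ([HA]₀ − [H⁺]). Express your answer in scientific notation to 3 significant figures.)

[H⁺] = 10^(−pH) = 10^(−1.46) = 3.467e-02 M. For HA ⇌ H⁺ + A⁻, Ka = [H⁺][A⁻]/[HA] = [H⁺]² / ([HA]₀ − [H⁺]) = (3.467e-02)² / (0.217 − 3.467e-02) = 6.59e-03.

K_a = 6.59e-03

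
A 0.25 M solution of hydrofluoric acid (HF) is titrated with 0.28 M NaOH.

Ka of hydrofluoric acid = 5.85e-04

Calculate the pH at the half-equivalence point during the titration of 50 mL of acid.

At half-equivalence [HA] = [A⁻], so Henderson-Hasselbalch gives pH = pKa = -log(5.85e-04) = 3.23.

pH = pKa = 3.23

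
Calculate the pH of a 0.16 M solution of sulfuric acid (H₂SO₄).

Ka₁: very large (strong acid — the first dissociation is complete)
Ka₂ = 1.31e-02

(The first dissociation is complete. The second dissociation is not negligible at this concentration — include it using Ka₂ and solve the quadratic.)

First dissociation is complete: [H⁺]₀ = [HSO₄⁻]₀ = C = 0.16 M. Second dissociation HSO₄⁻ ⇌ H⁺ + SO₄²⁻: let x = [SO₄²⁻]. Ka₂ = (C + x)·x / (C − x) = 1.31e-02 → x² + (C + Ka₂)·x − Ka₂·C = 0 → x² + 0.17310·x − 2.096e-03 = 0. x = (−0.17310 + √(0.17310² + 4 × 2.096e-03)) / 2 = 1.1363e-02 M. [H⁺] = C + x = 0.16 + 1.1363e-02 = 1.7136e-01 M. pH = -log(1.7136e-01) = 0.77.

pH = 0.77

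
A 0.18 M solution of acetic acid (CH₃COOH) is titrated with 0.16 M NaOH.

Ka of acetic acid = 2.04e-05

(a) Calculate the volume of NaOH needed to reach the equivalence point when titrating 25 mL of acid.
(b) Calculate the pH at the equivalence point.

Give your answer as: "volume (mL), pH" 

moles acid = 0.18 × 25/1000 = 0.0045 mol; V_base = moles/0.16 × 1000 = 28.1 mL. At equivalence only the conjugate base is present: [A⁻] = 0.0045/0.053 = 8.4706e-02 M. Kb = Kw/Ka = 4.90e-10; [OH⁻] = √(Kb × [A⁻]) = 6.4438e-06; pOH = 5.19; pH = 14 - pOH = 8.81.

V = 28.1 mL, pH = 8.81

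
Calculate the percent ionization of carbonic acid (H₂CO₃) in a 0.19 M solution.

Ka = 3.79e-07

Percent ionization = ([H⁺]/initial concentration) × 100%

Using Ka equilibrium: x² + Ka×x - Ka×C = 0. Solving: [H⁺] = 2.6816e-04. Percent = (2.6816e-04/0.19) × 100

Percent ionization = 0.141%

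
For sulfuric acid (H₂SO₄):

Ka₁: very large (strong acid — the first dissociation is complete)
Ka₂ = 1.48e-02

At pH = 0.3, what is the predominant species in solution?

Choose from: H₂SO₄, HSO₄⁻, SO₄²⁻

The first dissociation is complete, so H₂SO₄ itself is never the predominant species in water; pKa₂ = -log(1.48e-02) = 1.83. For a polyprotic acid the predominant species crosses at each pKa: below pKa_n the protonated form dominates, above it the deprotonated form does. At pH = 0.3, the predominant species is HSO₄⁻.

HSO₄⁻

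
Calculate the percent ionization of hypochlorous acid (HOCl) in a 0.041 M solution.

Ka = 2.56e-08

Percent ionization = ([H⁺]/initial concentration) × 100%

Using Ka equilibrium: x² + Ka×x - Ka×C = 0. Solving: [H⁺] = 3.2385e-05. Percent = (3.2385e-05/0.041) × 100

Percent ionization = 0.079%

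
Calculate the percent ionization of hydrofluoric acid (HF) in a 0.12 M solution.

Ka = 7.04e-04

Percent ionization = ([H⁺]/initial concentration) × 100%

Using Ka equilibrium: x² + Ka×x - Ka×C = 0. Solving: [H⁺] = 8.8460e-03. Percent = (8.8460e-03/0.12) × 100

Percent ionization = 7.37%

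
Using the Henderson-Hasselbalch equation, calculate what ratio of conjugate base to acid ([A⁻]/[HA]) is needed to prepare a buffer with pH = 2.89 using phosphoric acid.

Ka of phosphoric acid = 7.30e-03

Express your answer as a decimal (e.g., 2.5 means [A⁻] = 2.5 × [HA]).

pKa = -log(7.30e-03) = 2.1367. pH = pKa + log([A⁻]/[HA]), so log([A⁻]/[HA]) = pH − pKa = 2.89 − 2.1367 = 0.7533. [A⁻]/[HA] = 10^(0.7533) = 5.67

[A⁻]/[HA] = 5.67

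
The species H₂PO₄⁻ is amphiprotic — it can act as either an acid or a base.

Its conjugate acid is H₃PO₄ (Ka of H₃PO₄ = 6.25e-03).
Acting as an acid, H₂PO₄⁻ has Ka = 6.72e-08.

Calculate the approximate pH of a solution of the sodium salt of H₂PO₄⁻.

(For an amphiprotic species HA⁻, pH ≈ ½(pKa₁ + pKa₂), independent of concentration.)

pKa₁ = -log(6.25e-03) = 2.20; pKa₂ = -log(6.72e-08) = 7.17. For an amphiprotic species, pH ≈ ½(pKa₁ + pKa₂) = ½(2.20 + 7.17) = 4.69.

pH = 4.69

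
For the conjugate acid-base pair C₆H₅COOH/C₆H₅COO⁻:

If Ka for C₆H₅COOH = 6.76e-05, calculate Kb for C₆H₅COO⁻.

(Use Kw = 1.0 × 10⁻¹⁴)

For a conjugate pair Ka × Kb = Kw, so Kb = Kw/Ka = 1.0 × 10⁻¹⁴ / 6.76e-05 = 1.48e-10.

K_b = 1.48e-10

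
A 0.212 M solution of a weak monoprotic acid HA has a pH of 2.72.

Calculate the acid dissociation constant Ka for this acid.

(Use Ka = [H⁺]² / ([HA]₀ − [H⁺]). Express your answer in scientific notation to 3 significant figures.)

[H⁺] = 10^(−pH) = 10^(−2.72) = 1.905e-03 M. For HA ⇌ H⁺ + A⁻, Ka = [H⁺][A⁻]/[HA] = [H⁺]² / ([HA]₀ − [H⁺]) = (1.905e-03)² / (0.212 − 1.905e-03) = 1.73e-05.

K_a = 1.73e-05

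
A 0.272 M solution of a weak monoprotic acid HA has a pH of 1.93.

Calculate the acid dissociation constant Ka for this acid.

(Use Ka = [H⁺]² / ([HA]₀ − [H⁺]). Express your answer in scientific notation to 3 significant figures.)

[H⁺] = 10^(−pH) = 10^(−1.93) = 1.175e-02 M. For HA ⇌ H⁺ + A⁻, Ka = [H⁺][A⁻]/[HA] = [H⁺]² / ([HA]₀ − [H⁺]) = (1.175e-02)² / (0.272 − 1.175e-02) = 5.30e-04.

K_a = 5.30e-04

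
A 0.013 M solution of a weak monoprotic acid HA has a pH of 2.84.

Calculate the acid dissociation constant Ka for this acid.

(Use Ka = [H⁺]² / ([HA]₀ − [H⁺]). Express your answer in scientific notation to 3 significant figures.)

[H⁺] = 10^(−pH) = 10^(−2.84) = 1.445e-03 M. For HA ⇌ H⁺ + A⁻, Ka = [H⁺][A⁻]/[HA] = [H⁺]² / ([HA]₀ − [H⁺]) = (1.445e-03)² / (0.013 − 1.445e-03) = 1.81e-04.

K_a = 1.81e-04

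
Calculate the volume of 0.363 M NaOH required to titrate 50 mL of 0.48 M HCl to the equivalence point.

At equivalence: moles acid = moles base. moles HCl = 0.48 × 50/1000 = 0.024 mol. V_base = moles / 0.363 × 1000 = 66.1 mL.

V_{base} = 66.1 mL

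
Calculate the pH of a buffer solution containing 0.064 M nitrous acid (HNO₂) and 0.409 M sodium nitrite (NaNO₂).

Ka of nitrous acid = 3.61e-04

pKa = -log(3.61e-04) = 3.44. pH = pKa + log([A⁻]/[HA]) = 3.44 + log(0.409/0.064)

pH = 4.25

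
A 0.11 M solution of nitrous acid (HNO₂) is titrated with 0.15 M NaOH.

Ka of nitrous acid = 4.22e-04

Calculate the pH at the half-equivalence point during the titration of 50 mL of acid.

At half-equivalence [HA] = [A⁻], so Henderson-Hasselbalch gives pH = pKa = -log(4.22e-04) = 3.37.

pH = pKa = 3.37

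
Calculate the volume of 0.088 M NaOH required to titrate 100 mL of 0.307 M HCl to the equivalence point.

At equivalence: moles acid = moles base. moles HCl = 0.307 × 100/1000 = 0.0307 mol. V_base = moles / 0.088 × 1000 = 348.9 mL.

V_{base} = 348.9 mL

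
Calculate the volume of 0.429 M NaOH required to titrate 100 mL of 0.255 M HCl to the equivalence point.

At equivalence: moles acid = moles base. moles HCl = 0.255 × 100/1000 = 0.0255 mol. V_base = moles / 0.429 × 1000 = 59.4 mL.

V_{base} = 59.4 mL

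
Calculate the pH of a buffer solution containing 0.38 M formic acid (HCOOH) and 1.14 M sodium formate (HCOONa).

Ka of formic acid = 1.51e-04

pKa = -log(1.51e-04) = 3.82. pH = pKa + log([A⁻]/[HA]) = 3.82 + log(1.14/0.38)

pH = 4.30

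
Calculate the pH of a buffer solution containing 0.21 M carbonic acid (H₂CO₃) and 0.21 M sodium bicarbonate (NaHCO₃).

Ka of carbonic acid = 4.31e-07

pKa = -log(4.31e-07) = 6.37. pH = pKa + log([A⁻]/[HA]) = 6.37 + log(0.21/0.21)

pH = 6.37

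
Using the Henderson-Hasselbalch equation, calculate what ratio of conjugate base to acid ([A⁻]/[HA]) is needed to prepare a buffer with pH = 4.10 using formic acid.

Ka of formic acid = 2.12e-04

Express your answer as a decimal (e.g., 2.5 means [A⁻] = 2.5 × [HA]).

pKa = -log(2.12e-04) = 3.6737. pH = pKa + log([A⁻]/[HA]), so log([A⁻]/[HA]) = pH − pKa = 4.10 − 3.6737 = 0.4263. [A⁻]/[HA] = 10^(0.4263) = 2.67

[A⁻]/[HA] = 2.67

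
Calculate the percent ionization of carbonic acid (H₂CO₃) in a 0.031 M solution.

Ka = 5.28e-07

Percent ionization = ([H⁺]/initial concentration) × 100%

Using Ka equilibrium: x² + Ka×x - Ka×C = 0. Solving: [H⁺] = 1.2767e-04. Percent = (1.2767e-04/0.031) × 100

Percent ionization = 0.412%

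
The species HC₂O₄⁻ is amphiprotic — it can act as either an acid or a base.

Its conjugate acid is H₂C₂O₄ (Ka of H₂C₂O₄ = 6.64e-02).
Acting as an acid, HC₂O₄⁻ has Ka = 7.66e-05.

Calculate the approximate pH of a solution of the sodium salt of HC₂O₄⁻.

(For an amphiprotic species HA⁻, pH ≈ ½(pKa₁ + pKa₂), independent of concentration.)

pKa₁ = -log(6.64e-02) = 1.18; pKa₂ = -log(7.66e-05) = 4.12. For an amphiprotic species, pH ≈ ½(pKa₁ + pKa₂) = ½(1.18 + 4.12) = 2.65.

pH = 2.65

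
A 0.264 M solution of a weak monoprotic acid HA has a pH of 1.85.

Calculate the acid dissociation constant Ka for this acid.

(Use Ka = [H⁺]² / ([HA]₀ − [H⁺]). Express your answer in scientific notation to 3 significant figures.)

[H⁺] = 10^(−pH) = 10^(−1.85) = 1.413e-02 M. For HA ⇌ H⁺ + A⁻, Ka = [H⁺][A⁻]/[HA] = [H⁺]² / ([HA]₀ − [H⁺]) = (1.413e-02)² / (0.264 − 1.413e-02) = 7.99e-04.

K_a = 7.99e-04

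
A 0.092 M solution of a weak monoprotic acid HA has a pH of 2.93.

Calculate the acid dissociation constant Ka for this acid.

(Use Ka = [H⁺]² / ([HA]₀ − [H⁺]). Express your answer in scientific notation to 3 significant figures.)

[H⁺] = 10^(−pH) = 10^(−2.93) = 1.175e-03 M. For HA ⇌ H⁺ + A⁻, Ka = [H⁺][A⁻]/[HA] = [H⁺]² / ([HA]₀ − [H⁺]) = (1.175e-03)² / (0.092 − 1.175e-03) = 1.52e-05.

K_a = 1.52e-05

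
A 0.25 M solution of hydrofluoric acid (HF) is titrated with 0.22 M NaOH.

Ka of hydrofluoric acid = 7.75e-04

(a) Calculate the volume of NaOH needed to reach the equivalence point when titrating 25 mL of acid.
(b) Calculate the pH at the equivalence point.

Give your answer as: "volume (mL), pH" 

moles acid = 0.25 × 25/1000 = 0.00625 mol; V_base = moles/0.22 × 1000 = 28.4 mL. At equivalence only the conjugate base is present: [A⁻] = 0.00625/0.053 = 1.1702e-01 M. Kb = Kw/Ka = 1.29e-11; [OH⁻] = √(Kb × [A⁻]) = 1.2288e-06; pOH = 5.91; pH = 14 - pOH = 8.09.

V = 28.4 mL, pH = 8.09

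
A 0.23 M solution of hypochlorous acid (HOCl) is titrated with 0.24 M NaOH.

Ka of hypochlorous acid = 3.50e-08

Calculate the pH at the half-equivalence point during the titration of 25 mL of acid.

At half-equivalence [HA] = [A⁻], so Henderson-Hasselbalch gives pH = pKa = -log(3.50e-08) = 7.46.

pH = pKa = 7.46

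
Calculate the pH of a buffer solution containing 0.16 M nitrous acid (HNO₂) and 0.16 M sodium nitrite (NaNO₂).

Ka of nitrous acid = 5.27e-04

pKa = -log(5.27e-04) = 3.28. pH = pKa + log([A⁻]/[HA]) = 3.28 + log(0.16/0.16)

pH = 3.28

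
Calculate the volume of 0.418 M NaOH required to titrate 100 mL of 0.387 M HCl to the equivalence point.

At equivalence: moles acid = moles base. moles HCl = 0.387 × 100/1000 = 0.0387 mol. V_base = moles / 0.418 × 1000 = 92.6 mL.

V_{base} = 92.6 mL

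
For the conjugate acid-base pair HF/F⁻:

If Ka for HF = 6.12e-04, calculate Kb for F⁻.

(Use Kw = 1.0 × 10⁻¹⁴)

For a conjugate pair Ka × Kb = Kw, so Kb = Kw/Ka = 1.0 × 10⁻¹⁴ / 6.12e-04 = 1.63e-11.

K_b = 1.63e-11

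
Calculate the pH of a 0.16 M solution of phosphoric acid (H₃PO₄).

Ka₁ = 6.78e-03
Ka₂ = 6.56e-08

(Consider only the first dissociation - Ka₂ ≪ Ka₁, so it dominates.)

First dissociation dominates. From Ka₁ = [H⁺][HA⁻]/[H₂A], x² + Ka₁·x − Ka₁·C = 0 with C = 0.16 M and Ka₁ = 6.78e-03. Solving: [H⁺] = (−Ka₁ + √(Ka₁² + 4·Ka₁·C)) / 2 = 2.9720e-02 M. pH = -log(2.9720e-02) = 1.53.

pH = 1.53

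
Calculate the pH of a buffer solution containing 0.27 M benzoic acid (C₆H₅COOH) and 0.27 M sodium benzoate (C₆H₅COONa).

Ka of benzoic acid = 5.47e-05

pKa = -log(5.47e-05) = 4.26. pH = pKa + log([A⁻]/[HA]) = 4.26 + log(0.27/0.27)

pH = 4.26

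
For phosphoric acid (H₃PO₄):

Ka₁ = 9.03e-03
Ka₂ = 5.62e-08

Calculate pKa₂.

pKa₂ = -log(Ka₂) = -log(5.62e-08) = 7.25.

pK_{a2} = 7.25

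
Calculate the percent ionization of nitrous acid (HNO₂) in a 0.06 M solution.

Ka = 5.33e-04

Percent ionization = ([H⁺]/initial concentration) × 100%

Using Ka equilibrium: x² + Ka×x - Ka×C = 0. Solving: [H⁺] = 5.3949e-03. Percent = (5.3949e-03/0.06) × 100

Percent ionization = 8.99%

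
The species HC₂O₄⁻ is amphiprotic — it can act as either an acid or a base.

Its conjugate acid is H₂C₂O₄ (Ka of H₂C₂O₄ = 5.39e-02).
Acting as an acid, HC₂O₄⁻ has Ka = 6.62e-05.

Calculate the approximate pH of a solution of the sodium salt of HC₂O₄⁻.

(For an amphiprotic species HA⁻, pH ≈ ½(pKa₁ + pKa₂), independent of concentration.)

pKa₁ = -log(5.39e-02) = 1.27; pKa₂ = -log(6.62e-05) = 4.18. For an amphiprotic species, pH ≈ ½(pKa₁ + pKa₂) = ½(1.27 + 4.18) = 2.72.

pH = 2.72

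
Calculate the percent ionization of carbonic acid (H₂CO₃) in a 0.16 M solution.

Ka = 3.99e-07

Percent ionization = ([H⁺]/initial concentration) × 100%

Using Ka equilibrium: x² + Ka×x - Ka×C = 0. Solving: [H⁺] = 2.5247e-04. Percent = (2.5247e-04/0.16) × 100

Percent ionization = 0.158%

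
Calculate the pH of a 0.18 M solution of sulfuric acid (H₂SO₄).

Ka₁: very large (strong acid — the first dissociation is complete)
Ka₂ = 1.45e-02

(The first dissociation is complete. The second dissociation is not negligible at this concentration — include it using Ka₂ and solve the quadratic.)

First dissociation is complete: [H⁺]₀ = [HSO₄⁻]₀ = C = 0.18 M. Second dissociation HSO₄⁻ ⇌ H⁺ + SO₄²⁻: let x = [SO₄²⁻]. Ka₂ = (C + x)·x / (C − x) = 1.45e-02 → x² + (C + Ka₂)·x − Ka₂·C = 0 → x² + 0.19450·x − 2.610e-03 = 0. x = (−0.19450 + √(0.19450² + 4 × 2.610e-03)) / 2 = 1.2602e-02 M. [H⁺] = C + x = 0.18 + 1.2602e-02 = 1.9260e-01 M. pH = -log(1.9260e-01) = 0.72.

pH = 0.72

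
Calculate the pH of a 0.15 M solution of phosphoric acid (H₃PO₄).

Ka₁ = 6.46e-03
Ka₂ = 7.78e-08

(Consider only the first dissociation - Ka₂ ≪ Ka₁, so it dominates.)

First dissociation dominates. From Ka₁ = [H⁺][HA⁻]/[H₂A], x² + Ka₁·x − Ka₁·C = 0 with C = 0.15 M and Ka₁ = 6.46e-03. Solving: [H⁺] = (−Ka₁ + √(Ka₁² + 4·Ka₁·C)) / 2 = 2.8066e-02 M. pH = -log(2.8066e-02) = 1.55.

pH = 1.55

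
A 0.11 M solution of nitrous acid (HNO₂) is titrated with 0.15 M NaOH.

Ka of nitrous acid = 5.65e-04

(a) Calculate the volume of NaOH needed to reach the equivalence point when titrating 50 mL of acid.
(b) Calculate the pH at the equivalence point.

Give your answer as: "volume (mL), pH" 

moles acid = 0.11 × 50/1000 = 0.0055 mol; V_base = moles/0.15 × 1000 = 36.7 mL. At equivalence only the conjugate base is present: [A⁻] = 0.0055/0.087 = 6.3462e-02 M. Kb = Kw/Ka = 1.77e-11; [OH⁻] = √(Kb × [A⁻]) = 1.0598e-06; pOH = 5.97; pH = 14 - pOH = 8.03.

V = 36.7 mL, pH = 8.03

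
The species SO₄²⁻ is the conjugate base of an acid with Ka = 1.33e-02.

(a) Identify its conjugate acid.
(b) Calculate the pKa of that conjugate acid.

(a) The conjugate acid is formed by adding one H⁺ to SO₄²⁻, giving HSO₄⁻. (b) pKa = -log(Ka) = -log(1.33e-02) = 1.88.

Conjugate acid: HSO₄⁻; pK_a = 1.88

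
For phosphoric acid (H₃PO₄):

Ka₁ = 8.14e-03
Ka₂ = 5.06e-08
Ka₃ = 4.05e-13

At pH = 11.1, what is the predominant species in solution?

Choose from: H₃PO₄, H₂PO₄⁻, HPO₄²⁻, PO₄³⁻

pKa₁ = 2.09, pKa₂ = 7.30, pKa₃ = 12.39. For a polyprotic acid the predominant species crosses at each pKa: below pKa_n the protonated form dominates, above it the deprotonated form does. At pH = 11.1, the predominant species is HPO₄²⁻.

HPO₄²⁻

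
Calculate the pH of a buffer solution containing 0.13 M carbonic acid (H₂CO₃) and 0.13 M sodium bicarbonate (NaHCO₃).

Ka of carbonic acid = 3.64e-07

pKa = -log(3.64e-07) = 6.44. pH = pKa + log([A⁻]/[HA]) = 6.44 + log(0.13/0.13)

pH = 6.44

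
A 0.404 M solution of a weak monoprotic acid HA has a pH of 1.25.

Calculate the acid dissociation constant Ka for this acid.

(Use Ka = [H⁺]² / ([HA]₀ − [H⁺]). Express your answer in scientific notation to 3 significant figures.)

[H⁺] = 10^(−pH) = 10^(−1.25) = 5.623e-02 M. For HA ⇌ H⁺ + A⁻, Ka = [H⁺][A⁻]/[HA] = [H⁺]² / ([HA]₀ − [H⁺]) = (5.623e-02)² / (0.404 − 5.623e-02) = 9.09e-03.

K_a = 9.09e-03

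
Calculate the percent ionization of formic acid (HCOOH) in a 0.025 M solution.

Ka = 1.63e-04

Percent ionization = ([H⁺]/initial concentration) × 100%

Using Ka equilibrium: x² + Ka×x - Ka×C = 0. Solving: [H⁺] = 1.9388e-03. Percent = (1.9388e-03/0.025) × 100

Percent ionization = 7.76%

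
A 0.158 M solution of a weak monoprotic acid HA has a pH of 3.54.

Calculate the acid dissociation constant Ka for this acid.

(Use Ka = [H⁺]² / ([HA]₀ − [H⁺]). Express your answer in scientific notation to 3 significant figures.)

[H⁺] = 10^(−pH) = 10^(−3.54) = 2.884e-04 M. For HA ⇌ H⁺ + A⁻, Ka = [H⁺][A⁻]/[HA] = [H⁺]² / ([HA]₀ − [H⁺]) = (2.884e-04)² / (0.158 − 2.884e-04) = 5.27e-07.

K_a = 5.27e-07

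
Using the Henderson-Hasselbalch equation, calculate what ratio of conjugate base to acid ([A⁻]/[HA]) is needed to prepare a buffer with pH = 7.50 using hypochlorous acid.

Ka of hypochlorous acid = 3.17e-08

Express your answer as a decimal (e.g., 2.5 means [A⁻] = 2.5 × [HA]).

pKa = -log(3.17e-08) = 7.4989. pH = pKa + log([A⁻]/[HA]), so log([A⁻]/[HA]) = pH − pKa = 7.50 − 7.4989 = 0.0011. [A⁻]/[HA] = 10^(0.0011) = 1.00

[A⁻]/[HA] = 1.00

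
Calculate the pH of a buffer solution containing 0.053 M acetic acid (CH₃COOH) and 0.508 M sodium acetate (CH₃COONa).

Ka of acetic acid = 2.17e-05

pKa = -log(2.17e-05) = 4.66. pH = pKa + log([A⁻]/[HA]) = 4.66 + log(0.508/0.053)

pH = 5.65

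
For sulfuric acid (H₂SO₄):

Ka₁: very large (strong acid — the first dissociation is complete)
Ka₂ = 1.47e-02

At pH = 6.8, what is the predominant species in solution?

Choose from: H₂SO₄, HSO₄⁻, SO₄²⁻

The first dissociation is complete, so H₂SO₄ itself is never the predominant species in water; pKa₂ = -log(1.47e-02) = 1.83. For a polyprotic acid the predominant species crosses at each pKa: below pKa_n the protonated form dominates, above it the deprotonated form does. At pH = 6.8, the predominant species is SO₄²⁻.

SO₄²⁻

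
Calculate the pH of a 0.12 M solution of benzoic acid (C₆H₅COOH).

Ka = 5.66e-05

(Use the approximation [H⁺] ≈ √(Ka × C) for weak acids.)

[H⁺] = √(Ka × C) = √(5.66e-05 × 0.12) = 2.6061e-03. pH = -log(2.6061e-03)

pH = 2.58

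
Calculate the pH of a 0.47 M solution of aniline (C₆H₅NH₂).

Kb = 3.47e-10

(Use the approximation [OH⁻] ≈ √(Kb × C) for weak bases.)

[OH⁻] = √(Kb × C) = √(3.47e-10 × 0.47) = 1.2771e-05. pOH = 4.89, pH = 14 - pOH

pH = 9.11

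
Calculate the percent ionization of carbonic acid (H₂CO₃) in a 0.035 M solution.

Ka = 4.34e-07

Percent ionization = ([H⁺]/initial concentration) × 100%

Using Ka equilibrium: x² + Ka×x - Ka×C = 0. Solving: [H⁺] = 1.2303e-04. Percent = (1.2303e-04/0.035) × 100

Percent ionization = 0.352%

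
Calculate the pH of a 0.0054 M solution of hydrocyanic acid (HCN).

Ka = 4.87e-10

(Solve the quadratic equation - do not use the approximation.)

x² + Ka×x - Ka×C = 0. Using quadratic formula: [H⁺] = 1.6214e-06

pH = 5.79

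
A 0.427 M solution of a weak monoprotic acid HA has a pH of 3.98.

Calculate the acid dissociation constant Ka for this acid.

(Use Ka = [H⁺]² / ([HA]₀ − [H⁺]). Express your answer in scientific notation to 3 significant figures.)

[H⁺] = 10^(−pH) = 10^(−3.98) = 1.047e-04 M. For HA ⇌ H⁺ + A⁻, Ka = [H⁺][A⁻]/[HA] = [H⁺]² / ([HA]₀ − [H⁺]) = (1.047e-04)² / (0.427 − 1.047e-04) = 2.57e-08.

K_a = 2.57e-08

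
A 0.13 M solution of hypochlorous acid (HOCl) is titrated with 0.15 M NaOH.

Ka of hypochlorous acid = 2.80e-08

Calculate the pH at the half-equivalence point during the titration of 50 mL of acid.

At half-equivalence [HA] = [A⁻], so Henderson-Hasselbalch gives pH = pKa = -log(2.80e-08) = 7.55.

pH = pKa = 7.55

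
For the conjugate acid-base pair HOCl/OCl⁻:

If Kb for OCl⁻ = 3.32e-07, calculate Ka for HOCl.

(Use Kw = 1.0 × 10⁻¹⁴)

For a conjugate pair Ka × Kb = Kw, so Ka = Kw/Kb = 1.0 × 10⁻¹⁴ / 3.32e-07 = 3.01e-08.

K_a = 3.01e-08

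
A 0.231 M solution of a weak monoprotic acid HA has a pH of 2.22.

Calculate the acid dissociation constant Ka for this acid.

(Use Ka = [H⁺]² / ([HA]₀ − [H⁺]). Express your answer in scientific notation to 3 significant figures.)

[H⁺] = 10^(−pH) = 10^(−2.22) = 6.026e-03 M. For HA ⇌ H⁺ + A⁻, Ka = [H⁺][A⁻]/[HA] = [H⁺]² / ([HA]₀ − [H⁺]) = (6.026e-03)² / (0.231 − 6.026e-03) = 1.61e-04.

K_a = 1.61e-04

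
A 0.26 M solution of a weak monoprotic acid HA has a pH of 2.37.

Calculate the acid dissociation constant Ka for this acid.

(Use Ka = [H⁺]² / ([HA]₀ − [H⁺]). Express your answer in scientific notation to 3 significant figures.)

[H⁺] = 10^(−pH) = 10^(−2.37) = 4.266e-03 M. For HA ⇌ H⁺ + A⁻, Ka = [H⁺][A⁻]/[HA] = [H⁺]² / ([HA]₀ − [H⁺]) = (4.266e-03)² / (0.26 − 4.266e-03) = 7.12e-05.

K_a = 7.12e-05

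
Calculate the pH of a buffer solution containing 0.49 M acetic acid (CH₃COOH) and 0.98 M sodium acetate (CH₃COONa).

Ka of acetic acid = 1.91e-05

pKa = -log(1.91e-05) = 4.72. pH = pKa + log([A⁻]/[HA]) = 4.72 + log(0.98/0.49)

pH = 5.02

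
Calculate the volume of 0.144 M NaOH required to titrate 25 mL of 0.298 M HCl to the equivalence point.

At equivalence: moles acid = moles base. moles HCl = 0.298 × 25/1000 = 0.00745 mol. V_base = moles / 0.144 × 1000 = 51.7 mL.

V_{base} = 51.7 mL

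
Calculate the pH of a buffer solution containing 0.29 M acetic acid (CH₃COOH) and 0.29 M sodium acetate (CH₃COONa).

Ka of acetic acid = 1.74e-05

pKa = -log(1.74e-05) = 4.76. pH = pKa + log([A⁻]/[HA]) = 4.76 + log(0.29/0.29)

pH = 4.76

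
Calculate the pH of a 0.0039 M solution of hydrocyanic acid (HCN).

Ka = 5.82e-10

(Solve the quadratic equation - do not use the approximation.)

x² + Ka×x - Ka×C = 0. Using quadratic formula: [H⁺] = 1.5063e-06

pH = 5.82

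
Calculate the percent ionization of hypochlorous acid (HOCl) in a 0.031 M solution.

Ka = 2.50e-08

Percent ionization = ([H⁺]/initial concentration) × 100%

Using Ka equilibrium: x² + Ka×x - Ka×C = 0. Solving: [H⁺] = 2.7826e-05. Percent = (2.7826e-05/0.031) × 100

Percent ionization = 0.0898%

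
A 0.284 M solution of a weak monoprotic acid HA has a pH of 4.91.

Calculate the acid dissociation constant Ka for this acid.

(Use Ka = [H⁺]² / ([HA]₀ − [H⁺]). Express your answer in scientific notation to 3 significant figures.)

[H⁺] = 10^(−pH) = 10^(−4.91) = 1.230e-05 M. For HA ⇌ H⁺ + A⁻, Ka = [H⁺][A⁻]/[HA] = [H⁺]² / ([HA]₀ − [H⁺]) = (1.230e-05)² / (0.284 − 1.230e-05) = 5.33e-10.

K_a = 5.33e-10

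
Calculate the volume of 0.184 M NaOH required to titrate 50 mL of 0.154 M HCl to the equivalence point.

At equivalence: moles acid = moles base. moles HCl = 0.154 × 50/1000 = 0.0077 mol. V_base = moles / 0.184 × 1000 = 41.8 mL.

V_{base} = 41.8 mL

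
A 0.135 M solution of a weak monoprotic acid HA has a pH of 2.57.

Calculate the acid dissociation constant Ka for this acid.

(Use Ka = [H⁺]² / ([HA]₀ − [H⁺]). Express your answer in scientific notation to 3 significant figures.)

[H⁺] = 10^(−pH) = 10^(−2.57) = 2.692e-03 M. For HA ⇌ H⁺ + A⁻, Ka = [H⁺][A⁻]/[HA] = [H⁺]² / ([HA]₀ − [H⁺]) = (2.692e-03)² / (0.135 − 2.692e-03) = 5.48e-05.

K_a = 5.48e-05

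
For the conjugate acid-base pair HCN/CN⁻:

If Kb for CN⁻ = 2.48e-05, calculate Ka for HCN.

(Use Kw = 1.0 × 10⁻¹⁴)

For a conjugate pair Ka × Kb = Kw, so Ka = Kw/Kb = 1.0 × 10⁻¹⁴ / 2.48e-05 = 4.03e-10.

K_a = 4.03e-10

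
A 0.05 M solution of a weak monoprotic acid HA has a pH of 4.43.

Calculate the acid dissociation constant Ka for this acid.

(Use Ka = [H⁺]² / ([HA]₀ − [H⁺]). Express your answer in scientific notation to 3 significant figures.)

[H⁺] = 10^(−pH) = 10^(−4.43) = 3.715e-05 M. For HA ⇌ H⁺ + A⁻, Ka = [H⁺][A⁻]/[HA] = [H⁺]² / ([HA]₀ − [H⁺]) = (3.715e-05)² / (0.05 − 3.715e-05) = 2.76e-08.

K_a = 2.76e-08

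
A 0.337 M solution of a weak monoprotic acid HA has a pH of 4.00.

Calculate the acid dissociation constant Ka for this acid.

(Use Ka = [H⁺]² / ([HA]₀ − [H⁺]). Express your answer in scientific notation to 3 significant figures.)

[H⁺] = 10^(−pH) = 10^(−4.00) = 1.000e-04 M. For HA ⇌ H⁺ + A⁻, Ka = [H⁺][A⁻]/[HA] = [H⁺]² / ([HA]₀ − [H⁺]) = (1.000e-04)² / (0.337 − 1.000e-04) = 2.97e-08.

K_a = 2.97e-08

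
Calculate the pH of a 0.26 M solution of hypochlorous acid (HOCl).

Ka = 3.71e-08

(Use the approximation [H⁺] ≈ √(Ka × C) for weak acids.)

[H⁺] = √(Ka × C) = √(3.71e-08 × 0.26) = 9.8214e-05. pH = -log(9.8214e-05)

pH = 4.01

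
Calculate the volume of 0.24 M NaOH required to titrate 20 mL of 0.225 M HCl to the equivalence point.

At equivalence: moles acid = moles base. moles HCl = 0.225 × 20/1000 = 0.0045 mol. V_base = moles / 0.24 × 1000 = 18.8 mL.

V_{base} = 18.8 mL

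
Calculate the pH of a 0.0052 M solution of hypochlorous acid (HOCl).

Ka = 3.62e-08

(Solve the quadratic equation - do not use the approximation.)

x² + Ka×x - Ka×C = 0. Using quadratic formula: [H⁺] = 1.3702e-05

pH = 4.86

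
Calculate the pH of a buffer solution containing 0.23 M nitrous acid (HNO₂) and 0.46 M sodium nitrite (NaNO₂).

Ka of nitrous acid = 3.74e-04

pKa = -log(3.74e-04) = 3.43. pH = pKa + log([A⁻]/[HA]) = 3.43 + log(0.46/0.23)

pH = 3.73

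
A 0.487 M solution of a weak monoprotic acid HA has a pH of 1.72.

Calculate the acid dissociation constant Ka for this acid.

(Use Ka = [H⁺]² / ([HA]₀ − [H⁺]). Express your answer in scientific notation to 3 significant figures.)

[H⁺] = 10^(−pH) = 10^(−1.72) = 1.905e-02 M. For HA ⇌ H⁺ + A⁻, Ka = [H⁺][A⁻]/[HA] = [H⁺]² / ([HA]₀ − [H⁺]) = (1.905e-02)² / (0.487 − 1.905e-02) = 7.76e-04.

K_a = 7.76e-04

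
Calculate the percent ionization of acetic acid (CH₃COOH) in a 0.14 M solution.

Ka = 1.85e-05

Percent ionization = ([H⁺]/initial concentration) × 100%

Using Ka equilibrium: x² + Ka×x - Ka×C = 0. Solving: [H⁺] = 1.6001e-03. Percent = (1.6001e-03/0.14) × 100

Percent ionization = 1.14%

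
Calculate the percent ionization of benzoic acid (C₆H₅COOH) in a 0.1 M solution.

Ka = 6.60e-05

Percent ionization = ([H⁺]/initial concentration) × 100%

Using Ka equilibrium: x² + Ka×x - Ka×C = 0. Solving: [H⁺] = 2.5363e-03. Percent = (2.5363e-03/0.1) × 100

Percent ionization = 2.54%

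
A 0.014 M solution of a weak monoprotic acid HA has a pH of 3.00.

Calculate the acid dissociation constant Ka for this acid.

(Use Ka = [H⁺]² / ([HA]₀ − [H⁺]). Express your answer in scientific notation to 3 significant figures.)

[H⁺] = 10^(−pH) = 10^(−3.00) = 1.000e-03 M. For HA ⇌ H⁺ + A⁻, Ka = [H⁺][A⁻]/[HA] = [H⁺]² / ([HA]₀ − [H⁺]) = (1.000e-03)² / (0.014 − 1.000e-03) = 7.69e-05.

K_a = 7.69e-05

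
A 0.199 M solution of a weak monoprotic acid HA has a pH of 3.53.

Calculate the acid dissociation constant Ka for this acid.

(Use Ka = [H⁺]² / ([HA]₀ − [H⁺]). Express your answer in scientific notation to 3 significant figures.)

[H⁺] = 10^(−pH) = 10^(−3.53) = 2.951e-04 M. For HA ⇌ H⁺ + A⁻, Ka = [H⁺][A⁻]/[HA] = [H⁺]² / ([HA]₀ − [H⁺]) = (2.951e-04)² / (0.199 − 2.951e-04) = 4.38e-07.

K_a = 4.38e-07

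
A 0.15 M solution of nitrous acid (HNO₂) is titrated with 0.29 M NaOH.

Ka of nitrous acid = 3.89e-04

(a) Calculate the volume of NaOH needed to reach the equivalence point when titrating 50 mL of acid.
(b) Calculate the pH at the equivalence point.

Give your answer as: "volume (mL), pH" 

moles acid = 0.15 × 50/1000 = 0.0075 mol; V_base = moles/0.29 × 1000 = 25.9 mL. At equivalence only the conjugate base is present: [A⁻] = 0.0075/0.076 = 9.8864e-02 M. Kb = Kw/Ka = 2.57e-11; [OH⁻] = √(Kb × [A⁻]) = 1.5942e-06; pOH = 5.80; pH = 14 - pOH = 8.20.

V = 25.9 mL, pH = 8.20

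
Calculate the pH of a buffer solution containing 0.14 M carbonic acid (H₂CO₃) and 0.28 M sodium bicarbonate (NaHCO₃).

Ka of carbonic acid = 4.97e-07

pKa = -log(4.97e-07) = 6.30. pH = pKa + log([A⁻]/[HA]) = 6.30 + log(0.28/0.14)

pH = 6.60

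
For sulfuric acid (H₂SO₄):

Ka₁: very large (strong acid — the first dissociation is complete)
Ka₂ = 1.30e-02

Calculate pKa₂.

pKa₂ = -log(Ka₂) = -log(1.30e-02) = 1.89.

pK_{a2} = 1.89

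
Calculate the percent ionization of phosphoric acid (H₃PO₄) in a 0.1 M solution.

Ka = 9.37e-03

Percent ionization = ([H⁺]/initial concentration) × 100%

Using Ka equilibrium: x² + Ka×x - Ka×C = 0. Solving: [H⁺] = 2.6282e-02. Percent = (2.6282e-02/0.1) × 100

Percent ionization = 26.3%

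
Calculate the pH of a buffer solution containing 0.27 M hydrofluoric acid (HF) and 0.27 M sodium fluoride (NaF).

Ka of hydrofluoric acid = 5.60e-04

pKa = -log(5.60e-04) = 3.25. pH = pKa + log([A⁻]/[HA]) = 3.25 + log(0.27/0.27)

pH = 3.25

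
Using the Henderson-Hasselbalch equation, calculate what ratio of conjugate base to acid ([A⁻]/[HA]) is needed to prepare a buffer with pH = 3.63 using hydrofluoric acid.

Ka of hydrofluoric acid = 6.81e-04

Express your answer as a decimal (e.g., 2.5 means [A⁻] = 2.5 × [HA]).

pKa = -log(6.81e-04) = 3.1669. pH = pKa + log([A⁻]/[HA]), so log([A⁻]/[HA]) = pH − pKa = 3.63 − 3.1669 = 0.4631. [A⁻]/[HA] = 10^(0.4631) = 2.91

[A⁻]/[HA] = 2.91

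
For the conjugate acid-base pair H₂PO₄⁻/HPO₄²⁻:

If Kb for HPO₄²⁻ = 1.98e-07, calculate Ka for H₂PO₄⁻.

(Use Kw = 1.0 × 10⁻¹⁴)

For a conjugate pair Ka × Kb = Kw, so Ka = Kw/Kb = 1.0 × 10⁻¹⁴ / 1.98e-07 = 5.05e-08.

K_a = 5.05e-08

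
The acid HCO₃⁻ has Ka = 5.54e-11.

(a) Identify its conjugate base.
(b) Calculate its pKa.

(a) The conjugate base is formed by removing one H⁺ from HCO₃⁻, giving CO₃²⁻. (b) pKa = -log(Ka) = -log(5.54e-11) = 10.26.

Conjugate base: CO₃²⁻; pK_a = 10.26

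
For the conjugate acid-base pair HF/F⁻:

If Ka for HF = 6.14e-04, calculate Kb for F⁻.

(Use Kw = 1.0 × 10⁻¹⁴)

For a conjugate pair Ka × Kb = Kw, so Kb = Kw/Ka = 1.0 × 10⁻¹⁴ / 6.14e-04 = 1.63e-11.

K_b = 1.63e-11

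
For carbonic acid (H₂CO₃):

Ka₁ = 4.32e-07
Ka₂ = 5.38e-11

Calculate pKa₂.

pKa₂ = -log(Ka₂) = -log(5.38e-11) = 10.27.

pK_{a2} = 10.27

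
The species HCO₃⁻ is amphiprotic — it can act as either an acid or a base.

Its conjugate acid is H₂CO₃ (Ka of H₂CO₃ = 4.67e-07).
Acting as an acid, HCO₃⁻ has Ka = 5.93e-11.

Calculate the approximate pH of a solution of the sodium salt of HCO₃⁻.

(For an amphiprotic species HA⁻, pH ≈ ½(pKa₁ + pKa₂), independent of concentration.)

pKa₁ = -log(4.67e-07) = 6.33; pKa₂ = -log(5.93e-11) = 10.23. For an amphiprotic species, pH ≈ ½(pKa₁ + pKa₂) = ½(6.33 + 10.23) = 8.28.

pH = 8.28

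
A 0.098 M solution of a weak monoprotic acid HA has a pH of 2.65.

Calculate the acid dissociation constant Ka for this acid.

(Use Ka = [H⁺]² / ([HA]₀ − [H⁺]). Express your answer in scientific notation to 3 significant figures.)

[H⁺] = 10^(−pH) = 10^(−2.65) = 2.239e-03 M. For HA ⇌ H⁺ + A⁻, Ka = [H⁺][A⁻]/[HA] = [H⁺]² / ([HA]₀ − [H⁺]) = (2.239e-03)² / (0.098 − 2.239e-03) = 5.23e-05.

K_a = 5.23e-05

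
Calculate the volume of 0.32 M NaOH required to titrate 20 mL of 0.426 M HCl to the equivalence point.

At equivalence: moles acid = moles base. moles HCl = 0.426 × 20/1000 = 0.00852 mol. V_base = moles / 0.32 × 1000 = 26.6 mL.

V_{base} = 26.6 mL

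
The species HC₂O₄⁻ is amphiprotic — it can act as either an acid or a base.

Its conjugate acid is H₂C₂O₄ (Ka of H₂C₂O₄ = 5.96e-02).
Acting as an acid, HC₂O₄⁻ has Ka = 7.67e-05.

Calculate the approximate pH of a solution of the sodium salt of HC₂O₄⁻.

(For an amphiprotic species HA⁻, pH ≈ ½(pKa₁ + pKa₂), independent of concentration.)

pKa₁ = -log(5.96e-02) = 1.22; pKa₂ = -log(7.67e-05) = 4.12. For an amphiprotic species, pH ≈ ½(pKa₁ + pKa₂) = ½(1.22 + 4.12) = 2.67.

pH = 2.67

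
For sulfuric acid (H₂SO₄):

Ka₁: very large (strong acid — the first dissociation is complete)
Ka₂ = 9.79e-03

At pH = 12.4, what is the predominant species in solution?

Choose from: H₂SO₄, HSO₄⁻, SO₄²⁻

The first dissociation is complete, so H₂SO₄ itself is never the predominant species in water; pKa₂ = -log(9.79e-03) = 2.01. For a polyprotic acid the predominant species crosses at each pKa: below pKa_n the protonated form dominates, above it the deprotonated form does. At pH = 12.4, the predominant species is SO₄²⁻.

SO₄²⁻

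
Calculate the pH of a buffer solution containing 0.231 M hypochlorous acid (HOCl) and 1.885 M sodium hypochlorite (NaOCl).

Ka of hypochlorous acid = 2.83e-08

pKa = -log(2.83e-08) = 7.55. pH = pKa + log([A⁻]/[HA]) = 7.55 + log(1.885/0.231)

pH = 8.46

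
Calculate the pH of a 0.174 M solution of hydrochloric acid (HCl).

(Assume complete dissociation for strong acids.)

[H⁺] = 0.174 M for strong acid. pH = -log[H⁺] = -log(0.174)

pH = 0.76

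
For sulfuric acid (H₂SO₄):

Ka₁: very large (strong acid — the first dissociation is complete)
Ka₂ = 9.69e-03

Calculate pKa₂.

pKa₂ = -log(Ka₂) = -log(9.69e-03) = 2.01.

pK_{a2} = 2.01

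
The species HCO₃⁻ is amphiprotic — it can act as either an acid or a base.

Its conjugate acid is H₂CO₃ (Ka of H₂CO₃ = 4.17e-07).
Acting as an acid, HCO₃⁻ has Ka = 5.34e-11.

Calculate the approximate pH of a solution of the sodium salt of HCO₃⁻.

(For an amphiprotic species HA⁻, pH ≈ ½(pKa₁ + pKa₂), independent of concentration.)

pKa₁ = -log(4.17e-07) = 6.38; pKa₂ = -log(5.34e-11) = 10.27. For an amphiprotic species, pH ≈ ½(pKa₁ + pKa₂) = ½(6.38 + 10.27) = 8.33.

pH = 8.33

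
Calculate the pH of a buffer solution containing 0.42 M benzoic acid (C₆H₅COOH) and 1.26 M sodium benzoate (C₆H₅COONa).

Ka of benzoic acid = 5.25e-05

pKa = -log(5.25e-05) = 4.28. pH = pKa + log([A⁻]/[HA]) = 4.28 + log(1.26/0.42)

pH = 4.76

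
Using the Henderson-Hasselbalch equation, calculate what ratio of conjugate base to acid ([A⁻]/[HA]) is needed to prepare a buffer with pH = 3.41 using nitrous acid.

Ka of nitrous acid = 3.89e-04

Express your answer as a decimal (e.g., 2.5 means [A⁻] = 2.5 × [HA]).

pKa = -log(3.89e-04) = 3.4101. pH = pKa + log([A⁻]/[HA]), so log([A⁻]/[HA]) = pH − pKa = 3.41 − 3.4101 = -0.0001. [A⁻]/[HA] = 10^(-0.0001) = 1.00

[A⁻]/[HA] = 1.00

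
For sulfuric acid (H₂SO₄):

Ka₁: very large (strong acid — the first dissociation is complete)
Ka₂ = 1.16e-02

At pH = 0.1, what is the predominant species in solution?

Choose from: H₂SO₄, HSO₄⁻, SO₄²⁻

The first dissociation is complete, so H₂SO₄ itself is never the predominant species in water; pKa₂ = -log(1.16e-02) = 1.94. For a polyprotic acid the predominant species crosses at each pKa: below pKa_n the protonated form dominates, above it the deprotonated form does. At pH = 0.1, the predominant species is HSO₄⁻.

HSO₄⁻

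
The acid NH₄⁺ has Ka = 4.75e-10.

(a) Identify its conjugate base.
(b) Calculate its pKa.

(a) The conjugate base is formed by removing one H⁺ from NH₄⁺, giving NH₃. (b) pKa = -log(Ka) = -log(4.75e-10) = 9.32.

Conjugate base: NH₃; pK_a = 9.32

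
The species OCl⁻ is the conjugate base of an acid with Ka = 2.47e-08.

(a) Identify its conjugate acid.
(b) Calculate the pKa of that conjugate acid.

(a) The conjugate acid is formed by adding one H⁺ to OCl⁻, giving HOCl. (b) pKa = -log(Ka) = -log(2.47e-08) = 7.61.

Conjugate acid: HOCl; pK_a = 7.61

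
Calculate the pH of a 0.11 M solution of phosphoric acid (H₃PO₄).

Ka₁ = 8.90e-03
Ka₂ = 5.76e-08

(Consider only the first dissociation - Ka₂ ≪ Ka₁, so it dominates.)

First dissociation dominates. From Ka₁ = [H⁺][HA⁻]/[H₂A], x² + Ka₁·x − Ka₁·C = 0 with C = 0.11 M and Ka₁ = 8.90e-03. Solving: [H⁺] = (−Ka₁ + √(Ka₁² + 4·Ka₁·C)) / 2 = 2.7154e-02 M. pH = -log(2.7154e-02) = 1.57.

pH = 1.57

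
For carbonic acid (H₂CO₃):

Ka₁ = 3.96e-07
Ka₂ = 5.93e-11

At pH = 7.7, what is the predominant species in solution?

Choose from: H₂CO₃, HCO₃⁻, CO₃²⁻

pKa₁ = 6.40, pKa₂ = 10.23. For a polyprotic acid the predominant species crosses at each pKa: below pKa_n the protonated form dominates, above it the deprotonated form does. At pH = 7.7, the predominant species is HCO₃⁻.

HCO₃⁻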